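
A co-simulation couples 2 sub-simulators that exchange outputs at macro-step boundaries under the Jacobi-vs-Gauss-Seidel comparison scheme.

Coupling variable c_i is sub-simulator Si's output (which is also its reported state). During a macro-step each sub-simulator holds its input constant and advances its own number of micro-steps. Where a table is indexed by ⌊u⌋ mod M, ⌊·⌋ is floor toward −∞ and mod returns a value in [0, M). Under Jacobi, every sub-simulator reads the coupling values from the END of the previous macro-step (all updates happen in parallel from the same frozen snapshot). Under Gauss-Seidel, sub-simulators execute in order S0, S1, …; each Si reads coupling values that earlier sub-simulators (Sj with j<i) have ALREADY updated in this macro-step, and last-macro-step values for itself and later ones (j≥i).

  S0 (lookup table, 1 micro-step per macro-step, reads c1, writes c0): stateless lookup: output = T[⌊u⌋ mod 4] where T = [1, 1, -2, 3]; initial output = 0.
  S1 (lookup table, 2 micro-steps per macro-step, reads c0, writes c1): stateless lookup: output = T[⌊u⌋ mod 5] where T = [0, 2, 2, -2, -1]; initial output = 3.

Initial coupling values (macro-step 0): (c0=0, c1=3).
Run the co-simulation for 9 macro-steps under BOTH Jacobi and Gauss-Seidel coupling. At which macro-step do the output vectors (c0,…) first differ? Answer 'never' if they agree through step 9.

[Jacobi] macro 1: S0 reads c1=3 → after 1×micro: 3; S1 reads c0=0 → after 2×micro: 0 ⇒ (c0=3, c1=0)
[Jacobi] macro 2: S0 reads c1=0 → after 1×micro: 1; S1 reads c0=3 → after 2×micro: -2 ⇒ (c0=1, c1=-2)
[Jacobi] macro 3: S0 reads c1=-2 → after 1×micro: -2; S1 reads c0=1 → after 2×micro: 2 ⇒ (c0=-2, c1=2)
[Jacobi] macro 4: S0 reads c1=2 → after 1×micro: -2; S1 reads c0=-2 → after 2×micro: -2 ⇒ (c0=-2, c1=-2)
[Jacobi] macro 5: S0 reads c1=-2 → after 1×micro: -2; S1 reads c0=-2 → after 2×micro: -2 ⇒ (c0=-2, c1=-2)
[Jacobi] macro 6: S0 reads c1=-2 → after 1×micro: -2; S1 reads c0=-2 → after 2×micro: -2 ⇒ (c0=-2, c1=-2)
[Jacobi] macro 7: S0 reads c1=-2 → after 1×micro: -2; S1 reads c0=-2 → after 2×micro: -2 ⇒ (c0=-2, c1=-2)
[Jacobi] macro 8: S0 reads c1=-2 → after 1×micro: -2; S1 reads c0=-2 → after 2×micro: -2 ⇒ (c0=-2, c1=-2)
[Jacobi] macro 9: S0 reads c1=-2 → after 1×micro: -2; S1 reads c0=-2 → after 2×micro: -2 ⇒ (c0=-2, c1=-2)
[Gauss-Seidel] macro 1: S0 reads c1=3 → after 1×micro: 3; S1 reads c0=3 → after 2×micro: -2 ⇒ (c0=3, c1=-2)
[Gauss-Seidel] macro 2: S0 reads c1=-2 → after 1×micro: -2; S1 reads c0=-2 → after 2×micro: -2 ⇒ (c0=-2, c1=-2)
[Gauss-Seidel] macro 3: S0 reads c1=-2 → after 1×micro: -2; S1 reads c0=-2 → after 2×micro: -2 ⇒ (c0=-2, c1=-2)
[Gauss-Seidel] macro 4: S0 reads c1=-2 → after 1×micro: -2; S1 reads c0=-2 → after 2×micro: -2 ⇒ (c0=-2, c1=-2)
[Gauss-Seidel] macro 5: S0 reads c1=-2 → after 1×micro: -2; S1 reads c0=-2 → after 2×micro: -2 ⇒ (c0=-2, c1=-2)
[Gauss-Seidel] macro 6: S0 reads c1=-2 → after 1×micro: -2; S1 reads c0=-2 → after 2×micro: -2 ⇒ (c0=-2, c1=-2)
[Gauss-Seidel] macro 7: S0 reads c1=-2 → after 1×micro: -2; S1 reads c0=-2 → after 2×micro: -2 ⇒ (c0=-2, c1=-2)
[Gauss-Seidel] macro 8: S0 reads c1=-2 → after 1×micro: -2; S1 reads c0=-2 → after 2×micro: -2 ⇒ (c0=-2, c1=-2)
[Gauss-Seidel] macro 9: S0 reads c1=-2 → after 1×micro: -2; S1 reads c0=-2 → after 2×micro: -2 ⇒ (c0=-2, c1=-2)

first divergence at macro-step: 1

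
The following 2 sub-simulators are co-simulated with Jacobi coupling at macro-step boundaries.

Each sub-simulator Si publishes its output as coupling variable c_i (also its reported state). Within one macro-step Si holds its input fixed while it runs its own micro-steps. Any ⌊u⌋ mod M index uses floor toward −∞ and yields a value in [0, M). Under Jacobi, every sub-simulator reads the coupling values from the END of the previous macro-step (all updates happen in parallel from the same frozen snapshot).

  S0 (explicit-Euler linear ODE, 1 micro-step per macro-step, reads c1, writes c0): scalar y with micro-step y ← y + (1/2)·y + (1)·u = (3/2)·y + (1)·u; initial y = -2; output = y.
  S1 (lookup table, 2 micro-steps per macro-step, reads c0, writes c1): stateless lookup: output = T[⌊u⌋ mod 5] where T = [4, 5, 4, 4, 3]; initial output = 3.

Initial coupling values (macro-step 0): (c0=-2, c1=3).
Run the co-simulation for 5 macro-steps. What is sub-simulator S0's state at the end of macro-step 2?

S0 state at macro-step 2 = 4

macro 1: S0 reads c1=3 → after 1×micro: 0; S1 reads c0=-2 → after 2×micro: 4 ⇒ (c0=0, c1=4)
macro 2: S0 reads c1=4 → after 1×micro: 4; S1 reads c0=0 → after 2×micro: 4 ⇒ (c0=4, c1=4)
macro 3: S0 reads c1=4 → after 1×micro: 10; S1 reads c0=4 → after 2×micro: 3 ⇒ (c0=10, c1=3)
macro 4: S0 reads c1=3 → after 1×micro: 18; S1 reads c0=10 → after 2×micro: 4 ⇒ (c0=18, c1=4)
macro 5: S0 reads c1=4 → after 1×micro: 31; S1 reads c0=18 → after 2×micro: 4 ⇒ (c0=31, c1=4)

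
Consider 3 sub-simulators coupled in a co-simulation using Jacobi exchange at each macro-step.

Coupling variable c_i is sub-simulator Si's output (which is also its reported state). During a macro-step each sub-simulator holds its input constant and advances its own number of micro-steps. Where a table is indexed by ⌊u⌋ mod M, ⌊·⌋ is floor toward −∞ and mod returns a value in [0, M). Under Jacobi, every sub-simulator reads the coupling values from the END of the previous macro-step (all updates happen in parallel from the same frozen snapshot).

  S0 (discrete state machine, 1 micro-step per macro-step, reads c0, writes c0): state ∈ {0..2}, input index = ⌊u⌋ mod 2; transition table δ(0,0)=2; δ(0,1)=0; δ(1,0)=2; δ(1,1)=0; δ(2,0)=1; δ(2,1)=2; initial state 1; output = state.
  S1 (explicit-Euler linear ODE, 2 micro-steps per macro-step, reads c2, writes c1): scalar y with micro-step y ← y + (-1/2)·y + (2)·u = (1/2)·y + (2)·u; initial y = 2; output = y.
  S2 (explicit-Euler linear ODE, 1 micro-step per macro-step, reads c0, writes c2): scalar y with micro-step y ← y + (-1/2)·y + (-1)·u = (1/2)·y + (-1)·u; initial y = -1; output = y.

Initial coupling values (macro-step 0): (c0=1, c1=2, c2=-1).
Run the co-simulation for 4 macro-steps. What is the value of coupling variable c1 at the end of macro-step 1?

macro 1: S0 reads c0=1 → after 1×micro: 0; S1 reads c2=-1 → after 2×micro: -5/2; S2 reads c0=1 → after 1×micro: -3/2 ⇒ (c0=0, c1=-5/2, c2=-3/2)
macro 2: S0 reads c0=0 → after 1×micro: 2; S1 reads c2=-3/2 → after 2×micro: -41/8; S2 reads c0=0 → after 1×micro: -3/4 ⇒ (c0=2, c1=-41/8, c2=-3/4)
macro 3: S0 reads c0=2 → after 1×micro: 1; S1 reads c2=-3/4 → after 2×micro: -113/32; S2 reads c0=2 → after 1×micro: -19/8 ⇒ (c0=1, c1=-113/32, c2=-19/8)
macro 4: S0 reads c0=1 → after 1×micro: 0; S1 reads c2=-19/8 → after 2×micro: -1025/128; S2 reads c0=1 → after 1×micro: -35/16 ⇒ (c0=0, c1=-1025/128, c2=-35/16)

c1 at macro-step 1 = -5/2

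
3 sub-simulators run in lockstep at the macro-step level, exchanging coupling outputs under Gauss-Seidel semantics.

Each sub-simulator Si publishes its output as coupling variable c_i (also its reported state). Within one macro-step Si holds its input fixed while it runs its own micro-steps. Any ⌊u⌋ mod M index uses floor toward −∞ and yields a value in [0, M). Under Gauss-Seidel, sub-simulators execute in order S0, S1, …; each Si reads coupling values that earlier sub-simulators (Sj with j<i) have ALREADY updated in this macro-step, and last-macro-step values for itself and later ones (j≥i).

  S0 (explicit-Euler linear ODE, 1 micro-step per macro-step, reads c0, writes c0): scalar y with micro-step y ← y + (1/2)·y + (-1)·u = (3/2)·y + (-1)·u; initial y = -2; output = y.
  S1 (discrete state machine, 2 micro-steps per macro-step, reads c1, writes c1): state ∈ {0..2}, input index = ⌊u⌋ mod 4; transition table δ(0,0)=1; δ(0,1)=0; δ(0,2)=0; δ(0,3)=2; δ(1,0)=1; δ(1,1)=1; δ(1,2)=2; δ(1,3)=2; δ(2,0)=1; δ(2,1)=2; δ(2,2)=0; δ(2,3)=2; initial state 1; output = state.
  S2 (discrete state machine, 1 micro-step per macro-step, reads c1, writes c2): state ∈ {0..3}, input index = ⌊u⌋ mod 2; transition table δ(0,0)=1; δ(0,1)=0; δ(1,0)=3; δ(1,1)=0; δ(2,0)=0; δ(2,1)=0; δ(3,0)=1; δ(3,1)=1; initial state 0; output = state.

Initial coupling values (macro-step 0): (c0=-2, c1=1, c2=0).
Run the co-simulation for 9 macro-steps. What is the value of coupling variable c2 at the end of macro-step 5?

c2 at macro-step 5 = 0

macro 1: S0 reads c0=-2 → after 1×micro: -1; S1 reads c1=1 → after 2×micro: 1; S2 reads c1=1 → after 1×micro: 0 ⇒ (c0=-1, c1=1, c2=0)
macro 2: S0 reads c0=-1 → after 1×micro: -1/2; S1 reads c1=1 → after 2×micro: 1; S2 reads c1=1 → after 1×micro: 0 ⇒ (c0=-1/2, c1=1, c2=0)
macro 3: S0 reads c0=-1/2 → after 1×micro: -1/4; S1 reads c1=1 → after 2×micro: 1; S2 reads c1=1 → after 1×micro: 0 ⇒ (c0=-1/4, c1=1, c2=0)
macro 4: S0 reads c0=-1/4 → after 1×micro: -1/8; S1 reads c1=1 → after 2×micro: 1; S2 reads c1=1 → after 1×micro: 0 ⇒ (c0=-1/8, c1=1, c2=0)
macro 5: S0 reads c0=-1/8 → after 1×micro: -1/16; S1 reads c1=1 → after 2×micro: 1; S2 reads c1=1 → after 1×micro: 0 ⇒ (c0=-1/16, c1=1, c2=0)
macro 6: S0 reads c0=-1/16 → after 1×micro: -1/32; S1 reads c1=1 → after 2×micro: 1; S2 reads c1=1 → after 1×micro: 0 ⇒ (c0=-1/32, c1=1, c2=0)
macro 7: S0 reads c0=-1/32 → after 1×micro: -1/64; S1 reads c1=1 → after 2×micro: 1; S2 reads c1=1 → after 1×micro: 0 ⇒ (c0=-1/64, c1=1, c2=0)
macro 8: S0 reads c0=-1/64 → after 1×micro: -1/128; S1 reads c1=1 → after 2×micro: 1; S2 reads c1=1 → after 1×micro: 0 ⇒ (c0=-1/128, c1=1, c2=0)
macro 9: S0 reads c0=-1/128 → after 1×micro: -1/256; S1 reads c1=1 → after 2×micro: 1; S2 reads c1=1 → after 1×micro: 0 ⇒ (c0=-1/256, c1=1, c2=0)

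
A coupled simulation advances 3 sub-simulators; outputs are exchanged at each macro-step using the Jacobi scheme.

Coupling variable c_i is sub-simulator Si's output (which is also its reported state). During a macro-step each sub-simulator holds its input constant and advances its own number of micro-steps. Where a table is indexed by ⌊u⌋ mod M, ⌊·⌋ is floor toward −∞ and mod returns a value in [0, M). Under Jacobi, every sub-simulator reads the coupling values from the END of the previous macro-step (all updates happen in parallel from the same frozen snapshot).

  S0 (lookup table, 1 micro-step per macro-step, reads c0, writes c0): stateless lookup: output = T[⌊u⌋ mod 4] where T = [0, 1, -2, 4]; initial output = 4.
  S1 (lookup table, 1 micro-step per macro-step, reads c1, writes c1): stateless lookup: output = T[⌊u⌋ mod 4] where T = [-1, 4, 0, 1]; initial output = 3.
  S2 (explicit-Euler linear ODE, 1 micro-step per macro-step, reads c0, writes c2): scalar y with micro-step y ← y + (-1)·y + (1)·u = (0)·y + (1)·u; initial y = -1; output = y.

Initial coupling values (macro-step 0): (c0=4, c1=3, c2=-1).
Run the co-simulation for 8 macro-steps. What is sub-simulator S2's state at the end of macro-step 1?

S2 state at macro-step 1 = 4

macro 1: S0 reads c0=4 → after 1×micro: 0; S1 reads c1=3 → after 1×micro: 1; S2 reads c0=4 → after 1×micro: 4 ⇒ (c0=0, c1=1, c2=4)
macro 2: S0 reads c0=0 → after 1×micro: 0; S1 reads c1=1 → after 1×micro: 4; S2 reads c0=0 → after 1×micro: 0 ⇒ (c0=0, c1=4, c2=0)
macro 3: S0 reads c0=0 → after 1×micro: 0; S1 reads c1=4 → after 1×micro: -1; S2 reads c0=0 → after 1×micro: 0 ⇒ (c0=0, c1=-1, c2=0)
macro 4: S0 reads c0=0 → after 1×micro: 0; S1 reads c1=-1 → after 1×micro: 1; S2 reads c0=0 → after 1×micro: 0 ⇒ (c0=0, c1=1, c2=0)
macro 5: S0 reads c0=0 → after 1×micro: 0; S1 reads c1=1 → after 1×micro: 4; S2 reads c0=0 → after 1×micro: 0 ⇒ (c0=0, c1=4, c2=0)
macro 6: S0 reads c0=0 → after 1×micro: 0; S1 reads c1=4 → after 1×micro: -1; S2 reads c0=0 → after 1×micro: 0 ⇒ (c0=0, c1=-1, c2=0)
macro 7: S0 reads c0=0 → after 1×micro: 0; S1 reads c1=-1 → after 1×micro: 1; S2 reads c0=0 → after 1×micro: 0 ⇒ (c0=0, c1=1, c2=0)
macro 8: S0 reads c0=0 → after 1×micro: 0; S1 reads c1=1 → after 1×micro: 4; S2 reads c0=0 → after 1×micro: 0 ⇒ (c0=0, c1=4, c2=0)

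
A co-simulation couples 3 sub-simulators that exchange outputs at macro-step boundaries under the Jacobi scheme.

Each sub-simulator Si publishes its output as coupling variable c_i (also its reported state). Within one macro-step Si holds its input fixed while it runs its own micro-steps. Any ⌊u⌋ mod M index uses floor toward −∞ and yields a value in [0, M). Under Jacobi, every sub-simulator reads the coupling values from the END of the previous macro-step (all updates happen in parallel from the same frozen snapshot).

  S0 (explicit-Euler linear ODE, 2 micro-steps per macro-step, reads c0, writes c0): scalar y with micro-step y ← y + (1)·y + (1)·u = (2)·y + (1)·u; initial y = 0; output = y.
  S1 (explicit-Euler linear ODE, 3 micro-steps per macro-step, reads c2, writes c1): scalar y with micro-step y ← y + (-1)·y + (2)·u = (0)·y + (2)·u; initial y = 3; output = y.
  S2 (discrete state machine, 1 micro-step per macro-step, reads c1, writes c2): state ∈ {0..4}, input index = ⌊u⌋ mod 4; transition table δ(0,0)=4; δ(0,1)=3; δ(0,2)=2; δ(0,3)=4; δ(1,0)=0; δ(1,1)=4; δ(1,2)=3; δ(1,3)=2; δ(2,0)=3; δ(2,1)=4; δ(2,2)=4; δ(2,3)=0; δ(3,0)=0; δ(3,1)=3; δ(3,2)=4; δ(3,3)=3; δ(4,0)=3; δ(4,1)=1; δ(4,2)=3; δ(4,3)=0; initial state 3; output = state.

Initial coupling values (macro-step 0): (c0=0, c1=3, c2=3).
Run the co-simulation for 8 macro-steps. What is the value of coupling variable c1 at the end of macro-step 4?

c1 at macro-step 4 = 6

macro 1: S0 reads c0=0 → after 2×micro: 0; S1 reads c2=3 → after 3×micro: 6; S2 reads c1=3 → after 1×micro: 3 ⇒ (c0=0, c1=6, c2=3)
macro 2: S0 reads c0=0 → after 2×micro: 0; S1 reads c2=3 → after 3×micro: 6; S2 reads c1=6 → after 1×micro: 4 ⇒ (c0=0, c1=6, c2=4)
macro 3: S0 reads c0=0 → after 2×micro: 0; S1 reads c2=4 → after 3×micro: 8; S2 reads c1=6 → after 1×micro: 3 ⇒ (c0=0, c1=8, c2=3)
macro 4: S0 reads c0=0 → after 2×micro: 0; S1 reads c2=3 → after 3×micro: 6; S2 reads c1=8 → after 1×micro: 0 ⇒ (c0=0, c1=6, c2=0)
macro 5: S0 reads c0=0 → after 2×micro: 0; S1 reads c2=0 → after 3×micro: 0; S2 reads c1=6 → after 1×micro: 2 ⇒ (c0=0, c1=0, c2=2)
macro 6: S0 reads c0=0 → after 2×micro: 0; S1 reads c2=2 → after 3×micro: 4; S2 reads c1=0 → after 1×micro: 3 ⇒ (c0=0, c1=4, c2=3)
macro 7: S0 reads c0=0 → after 2×micro: 0; S1 reads c2=3 → after 3×micro: 6; S2 reads c1=4 → after 1×micro: 0 ⇒ (c0=0, c1=6, c2=0)
macro 8: S0 reads c0=0 → after 2×micro: 0; S1 reads c2=0 → after 3×micro: 0; S2 reads c1=6 → after 1×micro: 2 ⇒ (c0=0, c1=0, c2=2)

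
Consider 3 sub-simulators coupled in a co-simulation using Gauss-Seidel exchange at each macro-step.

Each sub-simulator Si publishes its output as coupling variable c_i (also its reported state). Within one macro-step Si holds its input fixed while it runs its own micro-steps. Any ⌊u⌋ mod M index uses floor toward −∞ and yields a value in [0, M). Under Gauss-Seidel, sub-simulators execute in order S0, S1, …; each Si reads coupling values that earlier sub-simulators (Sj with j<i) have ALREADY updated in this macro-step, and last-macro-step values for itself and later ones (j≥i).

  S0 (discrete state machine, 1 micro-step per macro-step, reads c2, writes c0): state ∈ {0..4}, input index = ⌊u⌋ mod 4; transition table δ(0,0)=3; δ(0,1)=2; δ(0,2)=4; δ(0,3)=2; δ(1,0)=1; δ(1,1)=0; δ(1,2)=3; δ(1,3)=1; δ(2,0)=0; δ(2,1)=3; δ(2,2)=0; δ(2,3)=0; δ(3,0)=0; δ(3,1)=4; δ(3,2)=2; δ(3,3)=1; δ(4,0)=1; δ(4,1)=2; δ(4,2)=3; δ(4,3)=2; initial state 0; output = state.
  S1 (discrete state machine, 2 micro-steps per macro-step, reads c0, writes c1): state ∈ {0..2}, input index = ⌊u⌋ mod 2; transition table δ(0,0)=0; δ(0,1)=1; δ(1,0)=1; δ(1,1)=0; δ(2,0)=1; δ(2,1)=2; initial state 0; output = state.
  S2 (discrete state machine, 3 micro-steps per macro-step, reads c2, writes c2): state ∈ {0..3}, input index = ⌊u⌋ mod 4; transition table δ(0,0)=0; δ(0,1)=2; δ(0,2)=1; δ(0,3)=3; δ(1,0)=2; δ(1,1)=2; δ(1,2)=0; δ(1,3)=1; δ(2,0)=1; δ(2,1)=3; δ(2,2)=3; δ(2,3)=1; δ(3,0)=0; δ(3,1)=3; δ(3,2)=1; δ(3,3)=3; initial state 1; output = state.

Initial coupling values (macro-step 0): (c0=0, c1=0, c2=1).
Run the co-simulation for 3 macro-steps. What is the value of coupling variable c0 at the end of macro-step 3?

c0 at macro-step 3 = 2

macro 1: S0 reads c2=1 → after 1×micro: 2; S1 reads c0=2 → after 2×micro: 0; S2 reads c2=1 → after 3×micro: 3 ⇒ (c0=2, c1=0, c2=3)
macro 2: S0 reads c2=3 → after 1×micro: 0; S1 reads c0=0 → after 2×micro: 0; S2 reads c2=3 → after 3×micro: 3 ⇒ (c0=0, c1=0, c2=3)
macro 3: S0 reads c2=3 → after 1×micro: 2; S1 reads c0=2 → after 2×micro: 0; S2 reads c2=3 → after 3×micro: 3 ⇒ (c0=2, c1=0, c2=3)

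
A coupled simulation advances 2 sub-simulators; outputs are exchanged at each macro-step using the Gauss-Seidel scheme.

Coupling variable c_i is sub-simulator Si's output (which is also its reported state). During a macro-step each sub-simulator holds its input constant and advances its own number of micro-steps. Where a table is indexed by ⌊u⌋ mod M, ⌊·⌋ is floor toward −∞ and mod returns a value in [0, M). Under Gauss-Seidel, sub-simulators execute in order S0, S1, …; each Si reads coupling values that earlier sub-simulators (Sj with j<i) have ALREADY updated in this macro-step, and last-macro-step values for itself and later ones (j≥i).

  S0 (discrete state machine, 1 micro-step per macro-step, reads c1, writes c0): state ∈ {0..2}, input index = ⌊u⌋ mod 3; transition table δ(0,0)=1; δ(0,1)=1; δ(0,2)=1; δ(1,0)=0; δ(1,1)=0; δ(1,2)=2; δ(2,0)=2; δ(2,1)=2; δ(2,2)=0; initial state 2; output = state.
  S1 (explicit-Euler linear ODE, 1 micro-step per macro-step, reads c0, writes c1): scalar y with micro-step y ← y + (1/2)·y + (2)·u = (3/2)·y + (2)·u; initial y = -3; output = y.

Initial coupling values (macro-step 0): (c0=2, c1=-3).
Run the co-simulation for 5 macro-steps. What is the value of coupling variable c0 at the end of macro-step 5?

macro 1: S0 reads c1=-3 → after 1×micro: 2; S1 reads c0=2 → after 1×micro: -1/2 ⇒ (c0=2, c1=-1/2)
macro 2: S0 reads c1=-1/2 → after 1×micro: 0; S1 reads c0=0 → after 1×micro: -3/4 ⇒ (c0=0, c1=-3/4)
macro 3: S0 reads c1=-3/4 → after 1×micro: 1; S1 reads c0=1 → after 1×micro: 7/8 ⇒ (c0=1, c1=7/8)
macro 4: S0 reads c1=7/8 → after 1×micro: 0; S1 reads c0=0 → after 1×micro: 21/16 ⇒ (c0=0, c1=21/16)
macro 5: S0 reads c1=21/16 → after 1×micro: 1; S1 reads c0=1 → after 1×micro: 127/32 ⇒ (c0=1, c1=127/32)

c0 at macro-step 5 = 1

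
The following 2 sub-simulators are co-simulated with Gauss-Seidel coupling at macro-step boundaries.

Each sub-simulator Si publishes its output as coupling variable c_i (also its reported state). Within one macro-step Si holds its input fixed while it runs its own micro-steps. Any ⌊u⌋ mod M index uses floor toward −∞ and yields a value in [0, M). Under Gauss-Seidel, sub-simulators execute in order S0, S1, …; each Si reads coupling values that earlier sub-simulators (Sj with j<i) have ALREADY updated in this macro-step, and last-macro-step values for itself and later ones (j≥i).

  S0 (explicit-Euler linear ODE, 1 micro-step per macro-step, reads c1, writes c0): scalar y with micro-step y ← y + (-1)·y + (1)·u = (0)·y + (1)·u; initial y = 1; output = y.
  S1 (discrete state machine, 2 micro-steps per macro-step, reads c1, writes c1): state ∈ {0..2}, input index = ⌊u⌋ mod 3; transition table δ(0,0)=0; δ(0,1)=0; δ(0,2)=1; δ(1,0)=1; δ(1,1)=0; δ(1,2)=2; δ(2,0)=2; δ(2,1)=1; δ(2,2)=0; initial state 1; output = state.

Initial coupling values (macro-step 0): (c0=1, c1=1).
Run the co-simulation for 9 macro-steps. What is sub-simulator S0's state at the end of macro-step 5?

S0 state at macro-step 5 = 0

macro 1: S0 reads c1=1 → after 1×micro: 1; S1 reads c1=1 → after 2×micro: 0 ⇒ (c0=1, c1=0)
macro 2: S0 reads c1=0 → after 1×micro: 0; S1 reads c1=0 → after 2×micro: 0 ⇒ (c0=0, c1=0)
macro 3: S0 reads c1=0 → after 1×micro: 0; S1 reads c1=0 → after 2×micro: 0 ⇒ (c0=0, c1=0)
macro 4: S0 reads c1=0 → after 1×micro: 0; S1 reads c1=0 → after 2×micro: 0 ⇒ (c0=0, c1=0)
macro 5: S0 reads c1=0 → after 1×micro: 0; S1 reads c1=0 → after 2×micro: 0 ⇒ (c0=0, c1=0)
macro 6: S0 reads c1=0 → after 1×micro: 0; S1 reads c1=0 → after 2×micro: 0 ⇒ (c0=0, c1=0)
macro 7: S0 reads c1=0 → after 1×micro: 0; S1 reads c1=0 → after 2×micro: 0 ⇒ (c0=0, c1=0)
macro 8: S0 reads c1=0 → after 1×micro: 0; S1 reads c1=0 → after 2×micro: 0 ⇒ (c0=0, c1=0)
macro 9: S0 reads c1=0 → after 1×micro: 0; S1 reads c1=0 → after 2×micro: 0 ⇒ (c0=0, c1=0)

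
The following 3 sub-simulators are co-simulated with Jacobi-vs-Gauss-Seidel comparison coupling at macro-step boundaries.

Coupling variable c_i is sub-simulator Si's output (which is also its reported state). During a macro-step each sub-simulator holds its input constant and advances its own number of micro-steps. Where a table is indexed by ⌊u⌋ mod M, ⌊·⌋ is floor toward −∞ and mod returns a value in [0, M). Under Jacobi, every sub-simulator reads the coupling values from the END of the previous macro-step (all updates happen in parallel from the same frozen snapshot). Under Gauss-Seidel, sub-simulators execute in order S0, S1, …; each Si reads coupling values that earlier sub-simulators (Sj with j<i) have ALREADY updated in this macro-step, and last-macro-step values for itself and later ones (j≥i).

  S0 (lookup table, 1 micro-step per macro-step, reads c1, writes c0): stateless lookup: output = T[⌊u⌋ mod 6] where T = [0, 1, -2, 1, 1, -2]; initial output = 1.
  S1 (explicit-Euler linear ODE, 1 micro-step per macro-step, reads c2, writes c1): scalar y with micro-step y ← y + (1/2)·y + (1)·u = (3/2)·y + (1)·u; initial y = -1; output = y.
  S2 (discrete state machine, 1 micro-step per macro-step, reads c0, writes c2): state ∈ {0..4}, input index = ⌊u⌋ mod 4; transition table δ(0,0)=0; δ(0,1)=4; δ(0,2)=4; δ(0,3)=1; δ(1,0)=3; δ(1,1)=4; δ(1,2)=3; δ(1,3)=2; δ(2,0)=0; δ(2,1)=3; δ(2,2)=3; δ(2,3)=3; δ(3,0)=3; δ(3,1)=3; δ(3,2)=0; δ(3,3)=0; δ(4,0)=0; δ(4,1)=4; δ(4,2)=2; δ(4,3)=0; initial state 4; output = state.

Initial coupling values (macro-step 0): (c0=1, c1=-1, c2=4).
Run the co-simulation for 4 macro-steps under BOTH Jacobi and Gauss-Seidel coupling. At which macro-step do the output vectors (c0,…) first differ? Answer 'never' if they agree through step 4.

first divergence at macro-step: 1

[Jacobi] macro 1: S0 reads c1=-1 → after 1×micro: -2; S1 reads c2=4 → after 1×micro: 5/2; S2 reads c0=1 → after 1×micro: 4 ⇒ (c0=-2, c1=5/2, c2=4)
[Jacobi] macro 2: S0 reads c1=5/2 → after 1×micro: -2; S1 reads c2=4 → after 1×micro: 31/4; S2 reads c0=-2 → after 1×micro: 2 ⇒ (c0=-2, c1=31/4, c2=2)
[Jacobi] macro 3: S0 reads c1=31/4 → after 1×micro: 1; S1 reads c2=2 → after 1×micro: 109/8; S2 reads c0=-2 → after 1×micro: 3 ⇒ (c0=1, c1=109/8, c2=3)
[Jacobi] macro 4: S0 reads c1=109/8 → after 1×micro: 1; S1 reads c2=3 → after 1×micro: 375/16; S2 reads c0=1 → after 1×micro: 3 ⇒ (c0=1, c1=375/16, c2=3)
[Gauss-Seidel] macro 1: S0 reads c1=-1 → after 1×micro: -2; S1 reads c2=4 → after 1×micro: 5/2; S2 reads c0=-2 → after 1×micro: 2 ⇒ (c0=-2, c1=5/2, c2=2)
[Gauss-Seidel] macro 2: S0 reads c1=5/2 → after 1×micro: -2; S1 reads c2=2 → after 1×micro: 23/4; S2 reads c0=-2 → after 1×micro: 3 ⇒ (c0=-2, c1=23/4, c2=3)
[Gauss-Seidel] macro 3: S0 reads c1=23/4 → after 1×micro: -2; S1 reads c2=3 → after 1×micro: 93/8; S2 reads c0=-2 → after 1×micro: 0 ⇒ (c0=-2, c1=93/8, c2=0)
[Gauss-Seidel] macro 4: S0 reads c1=93/8 → after 1×micro: -2; S1 reads c2=0 → after 1×micro: 279/16; S2 reads c0=-2 → after 1×micro: 4 ⇒ (c0=-2, c1=279/16, c2=4)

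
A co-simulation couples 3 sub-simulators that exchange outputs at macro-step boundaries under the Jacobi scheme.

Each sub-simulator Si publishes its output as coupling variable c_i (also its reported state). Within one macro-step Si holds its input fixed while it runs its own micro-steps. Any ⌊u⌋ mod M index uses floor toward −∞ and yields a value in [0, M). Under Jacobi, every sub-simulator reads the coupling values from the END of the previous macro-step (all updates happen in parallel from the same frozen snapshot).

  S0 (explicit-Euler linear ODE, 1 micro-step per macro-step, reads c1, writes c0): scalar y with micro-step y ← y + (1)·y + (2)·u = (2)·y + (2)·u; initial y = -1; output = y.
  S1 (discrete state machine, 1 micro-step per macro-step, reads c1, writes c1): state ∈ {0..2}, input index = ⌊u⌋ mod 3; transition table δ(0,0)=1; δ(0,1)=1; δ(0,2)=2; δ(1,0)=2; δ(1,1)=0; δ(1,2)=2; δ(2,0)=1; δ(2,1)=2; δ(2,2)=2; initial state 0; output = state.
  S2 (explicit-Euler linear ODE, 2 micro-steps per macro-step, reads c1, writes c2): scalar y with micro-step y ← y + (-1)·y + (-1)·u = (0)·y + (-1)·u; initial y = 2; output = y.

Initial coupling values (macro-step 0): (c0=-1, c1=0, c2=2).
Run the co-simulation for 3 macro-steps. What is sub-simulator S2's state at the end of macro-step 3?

macro 1: S0 reads c1=0 → after 1×micro: -2; S1 reads c1=0 → after 1×micro: 1; S2 reads c1=0 → after 2×micro: 0 ⇒ (c0=-2, c1=1, c2=0)
macro 2: S0 reads c1=1 → after 1×micro: -2; S1 reads c1=1 → after 1×micro: 0; S2 reads c1=1 → after 2×micro: -1 ⇒ (c0=-2, c1=0, c2=-1)
macro 3: S0 reads c1=0 → after 1×micro: -4; S1 reads c1=0 → after 1×micro: 1; S2 reads c1=0 → after 2×micro: 0 ⇒ (c0=-4, c1=1, c2=0)

S2 state at macro-step 3 = 0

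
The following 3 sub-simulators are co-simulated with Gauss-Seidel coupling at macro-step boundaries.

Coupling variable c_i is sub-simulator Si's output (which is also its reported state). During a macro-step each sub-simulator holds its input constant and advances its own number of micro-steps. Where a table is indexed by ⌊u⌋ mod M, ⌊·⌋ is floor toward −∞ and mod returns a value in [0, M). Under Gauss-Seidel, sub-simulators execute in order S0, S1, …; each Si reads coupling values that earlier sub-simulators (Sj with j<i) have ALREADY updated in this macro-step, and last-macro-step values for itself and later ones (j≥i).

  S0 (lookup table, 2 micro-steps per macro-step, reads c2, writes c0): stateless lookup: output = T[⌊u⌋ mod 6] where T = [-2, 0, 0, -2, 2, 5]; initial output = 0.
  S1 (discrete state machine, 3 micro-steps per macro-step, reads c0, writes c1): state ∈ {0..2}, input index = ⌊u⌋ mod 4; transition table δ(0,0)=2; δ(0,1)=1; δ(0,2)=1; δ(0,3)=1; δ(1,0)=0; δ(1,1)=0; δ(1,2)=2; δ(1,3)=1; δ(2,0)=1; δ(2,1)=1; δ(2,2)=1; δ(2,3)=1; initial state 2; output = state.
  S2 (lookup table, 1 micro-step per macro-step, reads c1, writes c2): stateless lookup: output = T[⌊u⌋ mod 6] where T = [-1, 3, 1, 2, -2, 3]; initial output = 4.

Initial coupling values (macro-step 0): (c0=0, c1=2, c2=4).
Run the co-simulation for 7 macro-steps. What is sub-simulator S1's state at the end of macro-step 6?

macro 1: S0 reads c2=4 → after 2×micro: 2; S1 reads c0=2 → after 3×micro: 1; S2 reads c1=1 → after 1×micro: 3 ⇒ (c0=2, c1=1, c2=3)
macro 2: S0 reads c2=3 → after 2×micro: -2; S1 reads c0=-2 → after 3×micro: 2; S2 reads c1=2 → after 1×micro: 1 ⇒ (c0=-2, c1=2, c2=1)
macro 3: S0 reads c2=1 → after 2×micro: 0; S1 reads c0=0 → after 3×micro: 2; S2 reads c1=2 → after 1×micro: 1 ⇒ (c0=0, c1=2, c2=1)
macro 4: S0 reads c2=1 → after 2×micro: 0; S1 reads c0=0 → after 3×micro: 2; S2 reads c1=2 → after 1×micro: 1 ⇒ (c0=0, c1=2, c2=1)
macro 5: S0 reads c2=1 → after 2×micro: 0; S1 reads c0=0 → after 3×micro: 2; S2 reads c1=2 → after 1×micro: 1 ⇒ (c0=0, c1=2, c2=1)
macro 6: S0 reads c2=1 → after 2×micro: 0; S1 reads c0=0 → after 3×micro: 2; S2 reads c1=2 → after 1×micro: 1 ⇒ (c0=0, c1=2, c2=1)
macro 7: S0 reads c2=1 → after 2×micro: 0; S1 reads c0=0 → after 3×micro: 2; S2 reads c1=2 → after 1×micro: 1 ⇒ (c0=0, c1=2, c2=1)

S1 state at macro-step 6 = 2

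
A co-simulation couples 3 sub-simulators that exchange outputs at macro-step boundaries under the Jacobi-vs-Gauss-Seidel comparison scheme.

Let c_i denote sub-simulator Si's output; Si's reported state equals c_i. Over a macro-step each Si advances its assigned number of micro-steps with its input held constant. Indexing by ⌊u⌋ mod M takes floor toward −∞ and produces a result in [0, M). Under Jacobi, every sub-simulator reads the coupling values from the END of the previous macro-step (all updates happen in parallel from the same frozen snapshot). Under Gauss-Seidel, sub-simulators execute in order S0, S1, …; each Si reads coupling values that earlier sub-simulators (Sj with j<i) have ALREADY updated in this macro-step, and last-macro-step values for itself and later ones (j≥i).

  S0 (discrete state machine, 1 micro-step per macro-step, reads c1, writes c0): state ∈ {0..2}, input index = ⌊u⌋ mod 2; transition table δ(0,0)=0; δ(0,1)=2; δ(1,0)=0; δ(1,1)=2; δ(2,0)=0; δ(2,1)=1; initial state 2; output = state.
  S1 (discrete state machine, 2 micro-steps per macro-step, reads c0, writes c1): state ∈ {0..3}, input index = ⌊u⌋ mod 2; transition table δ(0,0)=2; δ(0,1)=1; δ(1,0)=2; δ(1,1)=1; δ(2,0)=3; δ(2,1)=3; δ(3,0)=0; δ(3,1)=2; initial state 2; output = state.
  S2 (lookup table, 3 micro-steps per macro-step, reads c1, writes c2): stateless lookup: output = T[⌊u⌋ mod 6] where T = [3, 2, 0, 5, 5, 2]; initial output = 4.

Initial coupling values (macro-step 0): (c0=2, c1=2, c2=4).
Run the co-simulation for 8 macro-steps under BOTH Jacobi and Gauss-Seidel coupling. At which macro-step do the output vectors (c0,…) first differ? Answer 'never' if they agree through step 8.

[Jacobi] macro 1: S0 reads c1=2 → after 1×micro: 0; S1 reads c0=2 → after 2×micro: 0; S2 reads c1=2 → after 3×micro: 0 ⇒ (c0=0, c1=0, c2=0)
[Jacobi] macro 2: S0 reads c1=0 → after 1×micro: 0; S1 reads c0=0 → after 2×micro: 3; S2 reads c1=0 → after 3×micro: 3 ⇒ (c0=0, c1=3, c2=3)
[Jacobi] macro 3: S0 reads c1=3 → after 1×micro: 2; S1 reads c0=0 → after 2×micro: 2; S2 reads c1=3 → after 3×micro: 5 ⇒ (c0=2, c1=2, c2=5)
[Jacobi] macro 4: S0 reads c1=2 → after 1×micro: 0; S1 reads c0=2 → after 2×micro: 0; S2 reads c1=2 → after 3×micro: 0 ⇒ (c0=0, c1=0, c2=0)
[Jacobi] macro 5: S0 reads c1=0 → after 1×micro: 0; S1 reads c0=0 → after 2×micro: 3; S2 reads c1=0 → after 3×micro: 3 ⇒ (c0=0, c1=3, c2=3)
[Jacobi] macro 6: S0 reads c1=3 → after 1×micro: 2; S1 reads c0=0 → after 2×micro: 2; S2 reads c1=3 → after 3×micro: 5 ⇒ (c0=2, c1=2, c2=5)
[Jacobi] macro 7: S0 reads c1=2 → after 1×micro: 0; S1 reads c0=2 → after 2×micro: 0; S2 reads c1=2 → after 3×micro: 0 ⇒ (c0=0, c1=0, c2=0)
[Jacobi] macro 8: S0 reads c1=0 → after 1×micro: 0; S1 reads c0=0 → after 2×micro: 3; S2 reads c1=0 → after 3×micro: 3 ⇒ (c0=0, c1=3, c2=3)
[Gauss-Seidel] macro 1: S0 reads c1=2 → after 1×micro: 0; S1 reads c0=0 → after 2×micro: 0; S2 reads c1=0 → after 3×micro: 3 ⇒ (c0=0, c1=0, c2=3)
[Gauss-Seidel] macro 2: S0 reads c1=0 → after 1×micro: 0; S1 reads c0=0 → after 2×micro: 3; S2 reads c1=3 → after 3×micro: 5 ⇒ (c0=0, c1=3, c2=5)
[Gauss-Seidel] macro 3: S0 reads c1=3 → after 1×micro: 2; S1 reads c0=2 → after 2×micro: 2; S2 reads c1=2 → after 3×micro: 0 ⇒ (c0=2, c1=2, c2=0)
[Gauss-Seidel] macro 4: S0 reads c1=2 → after 1×micro: 0; S1 reads c0=0 → after 2×micro: 0; S2 reads c1=0 → after 3×micro: 3 ⇒ (c0=0, c1=0, c2=3)
[Gauss-Seidel] macro 5: S0 reads c1=0 → after 1×micro: 0; S1 reads c0=0 → after 2×micro: 3; S2 reads c1=3 → after 3×micro: 5 ⇒ (c0=0, c1=3, c2=5)
[Gauss-Seidel] macro 6: S0 reads c1=3 → after 1×micro: 2; S1 reads c0=2 → after 2×micro: 2; S2 reads c1=2 → after 3×micro: 0 ⇒ (c0=2, c1=2, c2=0)
[Gauss-Seidel] macro 7: S0 reads c1=2 → after 1×micro: 0; S1 reads c0=0 → after 2×micro: 0; S2 reads c1=0 → after 3×micro: 3 ⇒ (c0=0, c1=0, c2=3)
[Gauss-Seidel] macro 8: S0 reads c1=0 → after 1×micro: 0; S1 reads c0=0 → after 2×micro: 3; S2 reads c1=3 → after 3×micro: 5 ⇒ (c0=0, c1=3, c2=5)

first divergence at macro-step: 1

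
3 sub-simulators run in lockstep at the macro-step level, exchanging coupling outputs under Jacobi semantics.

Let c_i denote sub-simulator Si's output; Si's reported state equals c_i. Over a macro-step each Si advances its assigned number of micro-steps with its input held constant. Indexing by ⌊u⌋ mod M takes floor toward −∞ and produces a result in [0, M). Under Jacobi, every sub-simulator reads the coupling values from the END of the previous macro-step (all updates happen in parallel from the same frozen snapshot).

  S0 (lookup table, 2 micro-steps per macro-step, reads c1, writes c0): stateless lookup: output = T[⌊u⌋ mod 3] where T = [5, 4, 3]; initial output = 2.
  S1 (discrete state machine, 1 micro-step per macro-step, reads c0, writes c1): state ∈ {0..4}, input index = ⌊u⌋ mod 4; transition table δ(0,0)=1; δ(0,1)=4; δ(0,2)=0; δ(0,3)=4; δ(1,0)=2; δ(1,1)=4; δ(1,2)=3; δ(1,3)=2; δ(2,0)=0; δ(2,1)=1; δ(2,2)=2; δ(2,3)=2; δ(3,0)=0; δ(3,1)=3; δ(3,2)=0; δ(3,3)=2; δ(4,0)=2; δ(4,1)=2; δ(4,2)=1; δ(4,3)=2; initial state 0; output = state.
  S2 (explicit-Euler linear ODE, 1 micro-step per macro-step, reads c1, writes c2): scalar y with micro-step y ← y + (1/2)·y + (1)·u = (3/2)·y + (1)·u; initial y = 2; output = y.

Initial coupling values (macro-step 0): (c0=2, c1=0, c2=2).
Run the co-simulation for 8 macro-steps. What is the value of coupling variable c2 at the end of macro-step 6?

c2 at macro-step 6 = 1433/32

macro 1: S0 reads c1=0 → after 2×micro: 5; S1 reads c0=2 → after 1×micro: 0; S2 reads c1=0 → after 1×micro: 3 ⇒ (c0=5, c1=0, c2=3)
macro 2: S0 reads c1=0 → after 2×micro: 5; S1 reads c0=5 → after 1×micro: 4; S2 reads c1=0 → after 1×micro: 9/2 ⇒ (c0=5, c1=4, c2=9/2)
macro 3: S0 reads c1=4 → after 2×micro: 4; S1 reads c0=5 → after 1×micro: 2; S2 reads c1=4 → after 1×micro: 43/4 ⇒ (c0=4, c1=2, c2=43/4)
macro 4: S0 reads c1=2 → after 2×micro: 3; S1 reads c0=4 → after 1×micro: 0; S2 reads c1=2 → after 1×micro: 145/8 ⇒ (c0=3, c1=0, c2=145/8)
macro 5: S0 reads c1=0 → after 2×micro: 5; S1 reads c0=3 → after 1×micro: 4; S2 reads c1=0 → after 1×micro: 435/16 ⇒ (c0=5, c1=4, c2=435/16)
macro 6: S0 reads c1=4 → after 2×micro: 4; S1 reads c0=5 → after 1×micro: 2; S2 reads c1=4 → after 1×micro: 1433/32 ⇒ (c0=4, c1=2, c2=1433/32)
macro 7: S0 reads c1=2 → after 2×micro: 3; S1 reads c0=4 → after 1×micro: 0; S2 reads c1=2 → after 1×micro: 4427/64 ⇒ (c0=3, c1=0, c2=4427/64)
macro 8: S0 reads c1=0 → after 2×micro: 5; S1 reads c0=3 → after 1×micro: 4; S2 reads c1=0 → after 1×micro: 13281/128 ⇒ (c0=5, c1=4, c2=13281/128)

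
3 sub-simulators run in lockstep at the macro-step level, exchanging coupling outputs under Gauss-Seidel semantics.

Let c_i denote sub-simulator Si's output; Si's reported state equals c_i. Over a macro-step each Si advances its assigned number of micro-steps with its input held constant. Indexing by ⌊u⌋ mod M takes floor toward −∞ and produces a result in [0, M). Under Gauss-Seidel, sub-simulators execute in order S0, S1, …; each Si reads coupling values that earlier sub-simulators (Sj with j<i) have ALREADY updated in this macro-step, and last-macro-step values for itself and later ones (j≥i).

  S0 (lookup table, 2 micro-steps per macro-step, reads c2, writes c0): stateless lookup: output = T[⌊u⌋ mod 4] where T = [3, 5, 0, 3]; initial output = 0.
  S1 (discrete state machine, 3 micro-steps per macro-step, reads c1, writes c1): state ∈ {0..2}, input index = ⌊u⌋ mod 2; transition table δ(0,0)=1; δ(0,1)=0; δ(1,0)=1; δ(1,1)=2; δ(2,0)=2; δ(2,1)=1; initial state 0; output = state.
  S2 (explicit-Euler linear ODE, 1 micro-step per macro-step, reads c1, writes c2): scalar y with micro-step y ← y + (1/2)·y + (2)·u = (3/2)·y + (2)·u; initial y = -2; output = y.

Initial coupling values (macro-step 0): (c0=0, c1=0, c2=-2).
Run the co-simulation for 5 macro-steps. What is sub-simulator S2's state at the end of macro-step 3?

S2 state at macro-step 3 = 31/4

macro 1: S0 reads c2=-2 → after 2×micro: 0; S1 reads c1=0 → after 3×micro: 1; S2 reads c1=1 → after 1×micro: -1 ⇒ (c0=0, c1=1, c2=-1)
macro 2: S0 reads c2=-1 → after 2×micro: 3; S1 reads c1=1 → after 3×micro: 2; S2 reads c1=2 → after 1×micro: 5/2 ⇒ (c0=3, c1=2, c2=5/2)
macro 3: S0 reads c2=5/2 → after 2×micro: 0; S1 reads c1=2 → after 3×micro: 2; S2 reads c1=2 → after 1×micro: 31/4 ⇒ (c0=0, c1=2, c2=31/4)
macro 4: S0 reads c2=31/4 → after 2×micro: 3; S1 reads c1=2 → after 3×micro: 2; S2 reads c1=2 → after 1×micro: 125/8 ⇒ (c0=3, c1=2, c2=125/8)
macro 5: S0 reads c2=125/8 → after 2×micro: 3; S1 reads c1=2 → after 3×micro: 2; S2 reads c1=2 → after 1×micro: 439/16 ⇒ (c0=3, c1=2, c2=439/16)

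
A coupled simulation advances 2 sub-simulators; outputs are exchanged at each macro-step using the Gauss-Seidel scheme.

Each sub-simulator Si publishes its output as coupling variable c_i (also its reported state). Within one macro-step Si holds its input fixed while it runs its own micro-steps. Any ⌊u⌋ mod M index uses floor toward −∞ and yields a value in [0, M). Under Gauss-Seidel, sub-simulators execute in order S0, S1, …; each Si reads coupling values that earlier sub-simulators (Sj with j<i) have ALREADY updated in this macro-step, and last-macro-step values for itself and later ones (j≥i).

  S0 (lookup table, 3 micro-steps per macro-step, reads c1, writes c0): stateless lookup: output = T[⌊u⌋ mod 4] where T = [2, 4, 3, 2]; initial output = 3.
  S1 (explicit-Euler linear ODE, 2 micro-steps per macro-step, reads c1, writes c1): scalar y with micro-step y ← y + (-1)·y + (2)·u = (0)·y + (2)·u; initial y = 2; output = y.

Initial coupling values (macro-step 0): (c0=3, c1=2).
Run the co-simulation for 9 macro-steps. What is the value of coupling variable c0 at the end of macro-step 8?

macro 1: S0 reads c1=2 → after 3×micro: 3; S1 reads c1=2 → after 2×micro: 4 ⇒ (c0=3, c1=4)
macro 2: S0 reads c1=4 → after 3×micro: 2; S1 reads c1=4 → after 2×micro: 8 ⇒ (c0=2, c1=8)
macro 3: S0 reads c1=8 → after 3×micro: 2; S1 reads c1=8 → after 2×micro: 16 ⇒ (c0=2, c1=16)
macro 4: S0 reads c1=16 → after 3×micro: 2; S1 reads c1=16 → after 2×micro: 32 ⇒ (c0=2, c1=32)
macro 5: S0 reads c1=32 → after 3×micro: 2; S1 reads c1=32 → after 2×micro: 64 ⇒ (c0=2, c1=64)
macro 6: S0 reads c1=64 → after 3×micro: 2; S1 reads c1=64 → after 2×micro: 128 ⇒ (c0=2, c1=128)
macro 7: S0 reads c1=128 → after 3×micro: 2; S1 reads c1=128 → after 2×micro: 256 ⇒ (c0=2, c1=256)
macro 8: S0 reads c1=256 → after 3×micro: 2; S1 reads c1=256 → after 2×micro: 512 ⇒ (c0=2, c1=512)
macro 9: S0 reads c1=512 → after 3×micro: 2; S1 reads c1=512 → after 2×micro: 1024 ⇒ (c0=2, c1=1024)

c0 at macro-step 8 = 2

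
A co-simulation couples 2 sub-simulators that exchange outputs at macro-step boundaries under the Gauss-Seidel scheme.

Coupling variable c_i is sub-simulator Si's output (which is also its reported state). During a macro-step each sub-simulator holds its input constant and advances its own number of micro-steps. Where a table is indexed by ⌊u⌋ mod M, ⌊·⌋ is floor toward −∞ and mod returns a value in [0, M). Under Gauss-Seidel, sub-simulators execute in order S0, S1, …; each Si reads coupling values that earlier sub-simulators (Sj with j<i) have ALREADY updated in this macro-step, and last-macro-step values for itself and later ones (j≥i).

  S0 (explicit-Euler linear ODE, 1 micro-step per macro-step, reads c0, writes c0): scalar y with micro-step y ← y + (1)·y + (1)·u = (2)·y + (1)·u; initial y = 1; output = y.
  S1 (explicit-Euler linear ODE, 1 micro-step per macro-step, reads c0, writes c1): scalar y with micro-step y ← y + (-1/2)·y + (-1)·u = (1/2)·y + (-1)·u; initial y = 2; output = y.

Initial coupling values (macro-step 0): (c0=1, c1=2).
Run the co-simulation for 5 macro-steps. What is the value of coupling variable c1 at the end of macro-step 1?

c1 at macro-step 1 = -2

macro 1: S0 reads c0=1 → after 1×micro: 3; S1 reads c0=3 → after 1×micro: -2 ⇒ (c0=3, c1=-2)
macro 2: S0 reads c0=3 → after 1×micro: 9; S1 reads c0=9 → after 1×micro: -10 ⇒ (c0=9, c1=-10)
macro 3: S0 reads c0=9 → after 1×micro: 27; S1 reads c0=27 → after 1×micro: -32 ⇒ (c0=27, c1=-32)
macro 4: S0 reads c0=27 → after 1×micro: 81; S1 reads c0=81 → after 1×micro: -97 ⇒ (c0=81, c1=-97)
macro 5: S0 reads c0=81 → after 1×micro: 243; S1 reads c0=243 → after 1×micro: -583/2 ⇒ (c0=243, c1=-583/2)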